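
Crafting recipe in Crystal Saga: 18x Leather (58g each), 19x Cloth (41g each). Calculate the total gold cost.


Cost breakdown:
  Leather: 18 * 58 = 1044
  Cloth: 19 * 41 = 779
Total = 1044 + 779 = 1823

1823 gold


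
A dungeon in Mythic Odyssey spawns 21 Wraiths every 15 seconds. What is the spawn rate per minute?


Spawns per minute = count * (60 / interval)
= 21 * (60 / 15)
= 21 * 4.0
= 84.0

84.0 per minute


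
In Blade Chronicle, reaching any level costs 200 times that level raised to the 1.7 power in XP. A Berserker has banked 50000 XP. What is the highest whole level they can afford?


XP = 200 * level^1.7, so level = (XP / 200)^(1/1.7)
= (50000 / 200)^(1/1.7)
= 250.0^0.5882
= 25.7367
Floor: level = 25

level 25


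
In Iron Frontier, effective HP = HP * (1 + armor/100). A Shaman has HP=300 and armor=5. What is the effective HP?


EHP = 300 * (1 + 5/100)
= 300 * (1 + 0.05)
= 300 * 1.05
= 315.0

315.0 EHP


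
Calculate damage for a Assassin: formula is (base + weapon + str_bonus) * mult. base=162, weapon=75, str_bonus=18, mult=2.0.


Sum base + weapon + str = 162 + 75 + 18 = 255
Multiply by 2.0:
255 * 2.0 = 510.0

510.0 damage


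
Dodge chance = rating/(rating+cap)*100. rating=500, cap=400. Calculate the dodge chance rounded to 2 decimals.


dodge% = 500 / (500 + 400) * 100
= 500 / 900 * 100
= 0.555556 * 100
= 55.56%

55.56%


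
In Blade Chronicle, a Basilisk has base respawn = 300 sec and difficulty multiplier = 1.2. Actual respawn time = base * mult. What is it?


Respawn time = base * multiplier
= 300 * 1.2
= 360.0 seconds

360.0 seconds


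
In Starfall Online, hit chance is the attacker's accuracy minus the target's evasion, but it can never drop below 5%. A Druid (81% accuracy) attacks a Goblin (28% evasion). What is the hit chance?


accuracy - evasion = 81 - 28 = 53
Apply floor: max(53, 5) = 53
Hit chance = 53%

53%


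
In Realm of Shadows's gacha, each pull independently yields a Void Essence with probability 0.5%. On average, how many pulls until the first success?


Expected pulls for a geometric distribution = 1/p = 100 / rate%
= 100 / 0.5
= 200.0

200.0 pulls


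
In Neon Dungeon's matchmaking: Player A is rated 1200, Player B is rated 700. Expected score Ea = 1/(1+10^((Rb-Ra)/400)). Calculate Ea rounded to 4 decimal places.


Elo expected score: Ea = 1/(1 + 10^((Rb-Ra)/400))
Rb - Ra = 700 - 1200 = -500
(Rb-Ra)/400 = -500/400 = -1.25
10^-1.25 = 0.056234
Ea = 1/(1 + 0.056234) = 1/1.056234 = 0.9468

0.9468


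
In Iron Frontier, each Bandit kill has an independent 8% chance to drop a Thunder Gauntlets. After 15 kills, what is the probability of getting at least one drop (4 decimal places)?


P(at least one) = 1 - P(none) = 1 - (1-p)^n
p = 8/100 = 0.08
1 - p = 0.92
(1 - p)^15 = 0.92^15 = 0.286297
P(at least one) = 1 - 0.286297 = 0.7137

0.7137


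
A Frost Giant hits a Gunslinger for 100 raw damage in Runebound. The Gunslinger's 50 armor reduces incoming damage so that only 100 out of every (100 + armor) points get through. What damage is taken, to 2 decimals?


actual = 100 * 100 / (100 + 50)
= 100 * 100 / 150
= 10000 / 150
= 66.67

66.67 damage


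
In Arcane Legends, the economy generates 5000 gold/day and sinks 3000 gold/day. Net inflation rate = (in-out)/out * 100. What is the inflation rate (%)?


Net gold = 5000 - 3000 = 2000
Inflation rate = net / sunk * 100 = 2000 / 3000 * 100
= 0.666667 * 100
= 66.67%

66.67%


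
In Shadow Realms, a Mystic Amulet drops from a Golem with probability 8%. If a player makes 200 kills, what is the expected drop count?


Expected drops = kills * (drop_rate / 100)
= 200 * (8 / 100)
= 200 * 0.08
= 16.0

16.0 drops


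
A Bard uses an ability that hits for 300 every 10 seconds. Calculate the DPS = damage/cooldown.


DPS = damage / cooldown
= 300 / 10
= 30.00

30.00 DPS


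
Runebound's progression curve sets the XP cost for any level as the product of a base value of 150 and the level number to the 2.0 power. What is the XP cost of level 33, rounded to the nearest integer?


XP = 150 * level^2.0
Substitute level = 33:
XP = 150 * 33^2.0
= 150 * 1089.0
= 163350

163350 XP


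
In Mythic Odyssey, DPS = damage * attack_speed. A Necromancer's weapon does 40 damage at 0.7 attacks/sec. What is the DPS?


DPS = damage * attack_speed
= 40 * 0.7
= 28.0

28.0 DPS


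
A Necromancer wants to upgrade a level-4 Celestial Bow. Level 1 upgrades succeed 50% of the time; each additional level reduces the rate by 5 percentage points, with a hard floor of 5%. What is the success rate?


raw_rate = 50 - 5 * (4 - 1)
= 50 - 5 * 3
= 50 - 15
= 35
Apply floor: max(35, 5) = 35%

35%


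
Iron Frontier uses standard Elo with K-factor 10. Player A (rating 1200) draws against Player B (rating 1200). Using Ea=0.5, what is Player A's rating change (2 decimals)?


Elo update: delta = K * (S - Ea), where S = 0.5 (draws)
S - Ea = 0.5 - 0.5 = 0.0
Rating change = 10 * 0.0
= 0.00

0.00 rating points


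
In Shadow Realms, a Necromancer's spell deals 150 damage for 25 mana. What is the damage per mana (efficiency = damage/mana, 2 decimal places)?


Efficiency = damage / mana
= 150 / 25
= 6.00

6.00 dmg/mana


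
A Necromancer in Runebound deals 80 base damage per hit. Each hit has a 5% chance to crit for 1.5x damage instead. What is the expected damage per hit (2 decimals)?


E[dmg] = base * (1 + crit_chance * (crit_mult - 1))
cc as decimal = 5/100 = 0.05
cm - 1 = 1.5 - 1 = 0.5
Bonus factor = 0.05 * 0.5 = 0.025
Total multiplier = 1 + 0.025 = 1.025
Expected damage = 80 * 1.025 = 82.00

82.00 damage


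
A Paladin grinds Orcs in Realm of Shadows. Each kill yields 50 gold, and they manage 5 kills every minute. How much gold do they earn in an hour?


Gold per minute = 50 * 5 = 250
Gold per hour = 250 * 60 = 15000

15000 gold/hour


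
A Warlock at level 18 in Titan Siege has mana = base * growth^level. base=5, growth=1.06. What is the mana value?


value = base * growth^level
= 5 * 1.06^18
= 5 * 2.854339
= 14.27

14.27 mana


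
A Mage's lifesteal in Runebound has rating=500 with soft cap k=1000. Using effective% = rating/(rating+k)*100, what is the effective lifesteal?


effective% = rating / (rating + k) * 100
= 500 / (500 + 1000) * 100
= 500 / 1500 * 100
= 0.333333 * 100
= 33.33%

33.33%


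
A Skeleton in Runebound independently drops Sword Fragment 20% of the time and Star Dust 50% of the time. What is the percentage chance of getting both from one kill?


For independent events, P(both) = P(A) * P(B)
= 20% * 50%
= 1000 / 100 %
= 10.0%

10.0%


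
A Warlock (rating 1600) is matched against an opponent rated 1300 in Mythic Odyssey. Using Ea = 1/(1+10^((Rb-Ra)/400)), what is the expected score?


Elo expected score: Ea = 1/(1 + 10^((Rb-Ra)/400))
Rb - Ra = 1300 - 1600 = -300
(Rb-Ra)/400 = -300/400 = -0.75
10^-0.75 = 0.177828
Ea = 1/(1 + 0.177828) = 1/1.177828 = 0.8490

0.8490


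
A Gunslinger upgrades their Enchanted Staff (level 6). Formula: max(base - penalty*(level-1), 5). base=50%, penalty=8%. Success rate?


raw_rate = 50 - 8 * (6 - 1)
= 50 - 8 * 5
= 50 - 40
= 10
Apply floor: max(10, 5) = 10%

10%


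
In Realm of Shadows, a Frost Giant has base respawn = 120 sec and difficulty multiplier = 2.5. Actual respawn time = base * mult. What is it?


Respawn time = base * multiplier
= 120 * 2.5
= 300.0 seconds

300.0 seconds


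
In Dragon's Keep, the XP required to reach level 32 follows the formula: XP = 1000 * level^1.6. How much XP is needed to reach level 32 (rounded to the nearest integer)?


XP = 1000 * level^1.6
Substitute level = 32:
XP = 1000 * 32^1.6
= 1000 * 256.0
= 256000

256000 XP


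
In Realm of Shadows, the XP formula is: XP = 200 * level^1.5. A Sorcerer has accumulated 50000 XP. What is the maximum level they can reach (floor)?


XP = 200 * level^1.5, so level = (XP / 200)^(1/1.5)
= (50000 / 200)^(1/1.5)
= 250.0^0.6667
= 39.685
Floor: level = 39

level 39


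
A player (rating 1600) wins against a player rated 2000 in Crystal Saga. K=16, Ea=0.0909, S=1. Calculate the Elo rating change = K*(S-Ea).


Elo update: delta = K * (S - Ea), where S = 1 (wins)
S - Ea = 1 - 0.0909 = 0.9091
Rating change = 16 * 0.9091
= 14.55

14.55 rating points


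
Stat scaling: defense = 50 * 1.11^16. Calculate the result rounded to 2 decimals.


value = base * growth^level
= 50 * 1.11^16
= 50 * 5.310894
= 265.54

265.54 defense


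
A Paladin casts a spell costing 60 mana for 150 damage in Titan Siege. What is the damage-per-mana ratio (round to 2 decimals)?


Efficiency = damage / mana
= 150 / 60
= 2.50

2.50 dmg/mana


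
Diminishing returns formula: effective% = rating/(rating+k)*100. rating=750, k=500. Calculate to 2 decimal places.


effective% = rating / (rating + k) * 100
= 750 / (750 + 500) * 100
= 750 / 1250 * 100
= 0.6 * 100
= 60.00%

60.00%


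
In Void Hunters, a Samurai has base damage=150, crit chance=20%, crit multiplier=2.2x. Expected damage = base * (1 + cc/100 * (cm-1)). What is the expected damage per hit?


E[dmg] = base * (1 + crit_chance * (crit_mult - 1))
cc as decimal = 20/100 = 0.2
cm - 1 = 2.2 - 1 = 1.2
Bonus factor = 0.2 * 1.2 = 0.24
Total multiplier = 1 + 0.24 = 1.24
Expected damage = 150 * 1.24 = 186.00

186.00 damage


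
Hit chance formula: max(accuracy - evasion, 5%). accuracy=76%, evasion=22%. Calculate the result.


accuracy - evasion = 76 - 22 = 54
Apply floor: max(54, 5) = 54
Hit chance = 54%

54%


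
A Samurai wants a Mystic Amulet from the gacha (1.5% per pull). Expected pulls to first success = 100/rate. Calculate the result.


Expected pulls for a geometric distribution = 1/p = 100 / rate%
= 100 / 1.5
= 66.67

66.67 pulls


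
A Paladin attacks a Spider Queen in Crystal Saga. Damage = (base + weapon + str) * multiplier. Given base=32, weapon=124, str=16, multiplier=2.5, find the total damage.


Sum base + weapon + str = 32 + 124 + 16 = 172
Multiply by 2.5:
172 * 2.5 = 430.0

430.0 damage


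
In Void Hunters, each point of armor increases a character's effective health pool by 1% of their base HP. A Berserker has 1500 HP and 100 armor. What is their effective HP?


EHP = 1500 * (1 + 100/100)
= 1500 * (1 + 1.0)
= 1500 * 2.0
= 3000.0

3000.0 EHP


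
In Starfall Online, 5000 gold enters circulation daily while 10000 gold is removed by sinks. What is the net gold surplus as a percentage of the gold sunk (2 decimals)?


Net gold = 5000 - 10000 = -5000
Inflation rate = net / sunk * 100 = -5000 / 10000 * 100
= -0.5 * 100
= -50.00%

-50.00%


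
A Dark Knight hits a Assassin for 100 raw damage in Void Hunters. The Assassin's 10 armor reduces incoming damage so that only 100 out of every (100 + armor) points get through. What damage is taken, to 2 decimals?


actual = 100 * 100 / (100 + 10)
= 100 * 100 / 110
= 10000 / 110
= 90.91

90.91 damage


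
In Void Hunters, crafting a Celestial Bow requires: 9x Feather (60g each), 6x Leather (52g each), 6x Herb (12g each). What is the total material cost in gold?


Cost breakdown:
  Feather: 9 * 60 = 540
  Leather: 6 * 52 = 312
  Herb: 6 * 12 = 72
Total = 540 + 312 + 72 = 924

924 gold


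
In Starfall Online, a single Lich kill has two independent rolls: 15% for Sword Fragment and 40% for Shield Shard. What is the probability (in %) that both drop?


For independent events, P(both) = P(A) * P(B)
= 15% * 40%
= 600 / 100 %
= 6.0%

6.0%


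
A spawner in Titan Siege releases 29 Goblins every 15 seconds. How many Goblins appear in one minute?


Spawns per minute = count * (60 / interval)
= 29 * (60 / 15)
= 29 * 4.0
= 116.0

116.0 per minute


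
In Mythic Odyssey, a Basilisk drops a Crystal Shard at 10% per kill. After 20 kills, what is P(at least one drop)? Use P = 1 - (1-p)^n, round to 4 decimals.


P(at least one) = 1 - P(none) = 1 - (1-p)^n
p = 10/100 = 0.1
1 - p = 0.9
(1 - p)^20 = 0.9^20 = 0.121577
P(at least one) = 1 - 0.121577 = 0.8784

0.8784


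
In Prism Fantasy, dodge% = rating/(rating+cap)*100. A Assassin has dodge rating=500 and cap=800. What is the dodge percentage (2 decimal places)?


dodge% = 500 / (500 + 800) * 100
= 500 / 1300 * 100
= 0.384615 * 100
= 38.46%

38.46%


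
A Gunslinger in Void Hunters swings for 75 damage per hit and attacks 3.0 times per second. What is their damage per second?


DPS = damage * attack_speed
= 75 * 3.0
= 225.0

225.0 DPS


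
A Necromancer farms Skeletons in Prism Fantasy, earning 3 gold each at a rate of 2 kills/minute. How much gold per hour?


Gold per minute = 3 * 2 = 6
Gold per hour = 6 * 60 = 360

360 gold/hour


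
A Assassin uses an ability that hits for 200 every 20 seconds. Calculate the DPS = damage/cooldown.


DPS = damage / cooldown
= 200 / 20
= 10.00

10.00 DPS


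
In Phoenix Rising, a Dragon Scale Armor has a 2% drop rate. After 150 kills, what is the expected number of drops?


Expected drops = kills * (drop_rate / 100)
= 150 * (2 / 100)
= 150 * 0.02
= 3.0

3.0 drops


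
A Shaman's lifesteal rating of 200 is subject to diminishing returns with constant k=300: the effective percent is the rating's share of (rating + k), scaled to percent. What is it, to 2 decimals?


effective% = rating / (rating + k) * 100
= 200 / (200 + 300) * 100
= 200 / 500 * 100
= 0.4 * 100
= 40.00%

40.00%


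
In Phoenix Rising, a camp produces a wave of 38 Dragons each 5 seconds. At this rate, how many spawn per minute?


Spawns per minute = count * (60 / interval)
= 38 * (60 / 5)
= 38 * 12.0
= 456.0

456.0 per minute


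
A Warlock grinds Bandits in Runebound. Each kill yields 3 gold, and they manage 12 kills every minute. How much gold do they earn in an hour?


Gold per minute = 3 * 12 = 36
Gold per hour = 36 * 60 = 2160

2160 gold/hour


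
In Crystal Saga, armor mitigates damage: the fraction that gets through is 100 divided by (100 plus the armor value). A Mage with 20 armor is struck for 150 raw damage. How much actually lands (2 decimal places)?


actual = 150 * 100 / (100 + 20)
= 150 * 100 / 120
= 15000 / 120
= 125.00

125.00 damage


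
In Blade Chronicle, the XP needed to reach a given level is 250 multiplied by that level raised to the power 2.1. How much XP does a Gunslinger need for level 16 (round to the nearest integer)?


XP = 250 * level^2.1
Substitute level = 16:
XP = 250 * 16^2.1
= 250 * 337.794
= 84449

84449 XP


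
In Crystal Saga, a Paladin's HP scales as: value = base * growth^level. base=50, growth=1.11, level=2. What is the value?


value = base * growth^level
= 50 * 1.11^2
= 50 * 1.2321
= 61.61

61.61 HP


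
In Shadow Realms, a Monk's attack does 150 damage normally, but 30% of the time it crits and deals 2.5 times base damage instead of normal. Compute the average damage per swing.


E[dmg] = base * (1 + crit_chance * (crit_mult - 1))
cc as decimal = 30/100 = 0.3
cm - 1 = 2.5 - 1 = 1.5
Bonus factor = 0.3 * 1.5 = 0.45
Total multiplier = 1 + 0.45 = 1.45
Expected damage = 150 * 1.45 = 217.50

217.50 damage


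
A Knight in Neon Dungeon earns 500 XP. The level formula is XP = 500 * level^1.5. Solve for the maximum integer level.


XP = 500 * level^1.5, so level = (XP / 500)^(1/1.5)
= (500 / 500)^(1/1.5)
= 1.0^0.6667
= 1.0
Floor: level = 1

level 1


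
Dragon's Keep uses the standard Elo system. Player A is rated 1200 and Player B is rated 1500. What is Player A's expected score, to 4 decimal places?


Elo expected score: Ea = 1/(1 + 10^((Rb-Ra)/400))
Rb - Ra = 1500 - 1200 = 300
(Rb-Ra)/400 = 300/400 = 0.75
10^0.75 = 5.623413
Ea = 1/(1 + 5.623413) = 1/6.623413 = 0.1510

0.1510


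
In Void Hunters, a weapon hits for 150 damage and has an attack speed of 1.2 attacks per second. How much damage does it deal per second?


DPS = damage * attack_speed
= 150 * 1.2
= 180.0

180.0 DPS


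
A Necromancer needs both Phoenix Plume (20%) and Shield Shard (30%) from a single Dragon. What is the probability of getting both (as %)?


For independent events, P(both) = P(A) * P(B)
= 20% * 30%
= 600 / 100 %
= 6.0%

6.0%


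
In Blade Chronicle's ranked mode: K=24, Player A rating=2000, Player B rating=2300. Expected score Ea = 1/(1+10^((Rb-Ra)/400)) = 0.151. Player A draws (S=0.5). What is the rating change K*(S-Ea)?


Elo update: delta = K * (S - Ea), where S = 0.5 (draws)
S - Ea = 0.5 - 0.151 = 0.349
Rating change = 24 * 0.349
= 8.38

8.38 rating points


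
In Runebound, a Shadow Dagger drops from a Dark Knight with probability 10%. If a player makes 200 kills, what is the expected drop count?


Expected drops = kills * (drop_rate / 100)
= 200 * (10 / 100)
= 200 * 0.1
= 20.0

20.0 drops


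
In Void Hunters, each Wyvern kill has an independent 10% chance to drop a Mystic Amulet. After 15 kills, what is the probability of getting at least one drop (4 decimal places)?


P(at least one) = 1 - P(none) = 1 - (1-p)^n
p = 10/100 = 0.1
1 - p = 0.9
(1 - p)^15 = 0.9^15 = 0.205891
P(at least one) = 1 - 0.205891 = 0.7941

0.7941


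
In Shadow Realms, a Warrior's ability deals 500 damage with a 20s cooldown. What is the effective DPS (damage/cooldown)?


DPS = damage / cooldown
= 500 / 20
= 25.00

25.00 DPS


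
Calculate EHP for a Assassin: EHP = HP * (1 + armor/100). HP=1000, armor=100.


EHP = 1000 * (1 + 100/100)
= 1000 * (1 + 1.0)
= 1000 * 2.0
= 2000.0

2000.0 EHP


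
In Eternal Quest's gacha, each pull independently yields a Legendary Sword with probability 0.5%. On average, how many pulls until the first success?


Expected pulls for a geometric distribution = 1/p = 100 / rate%
= 100 / 0.5
= 200.0

200.0 pulls


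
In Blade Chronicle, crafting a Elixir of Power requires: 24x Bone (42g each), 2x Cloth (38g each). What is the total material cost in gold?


Cost breakdown:
  Bone: 24 * 42 = 1008
  Cloth: 2 * 38 = 76
Total = 1008 + 76 = 1084

1084 gold


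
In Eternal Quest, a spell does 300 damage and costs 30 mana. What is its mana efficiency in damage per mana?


Efficiency = damage / mana
= 300 / 30
= 10.00

10.00 dmg/mana


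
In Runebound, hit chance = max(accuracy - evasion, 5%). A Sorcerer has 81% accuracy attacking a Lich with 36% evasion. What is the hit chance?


accuracy - evasion = 81 - 36 = 45
Apply floor: max(45, 5) = 45
Hit chance = 45%

45%


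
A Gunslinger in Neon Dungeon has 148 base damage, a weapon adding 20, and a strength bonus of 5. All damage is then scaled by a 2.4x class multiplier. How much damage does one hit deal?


Sum base + weapon + str = 148 + 20 + 5 = 173
Multiply by 2.4:
173 * 2.4 = 415.2

415.2 damage


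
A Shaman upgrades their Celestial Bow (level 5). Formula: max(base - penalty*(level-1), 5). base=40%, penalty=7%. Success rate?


raw_rate = 40 - 7 * (5 - 1)
= 40 - 7 * 4
= 40 - 28
= 12
Apply floor: max(12, 5) = 12%

12%


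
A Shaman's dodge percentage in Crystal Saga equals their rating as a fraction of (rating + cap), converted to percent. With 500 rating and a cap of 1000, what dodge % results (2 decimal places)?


dodge% = 500 / (500 + 1000) * 100
= 500 / 1500 * 100
= 0.333333 * 100
= 33.33%

33.33%


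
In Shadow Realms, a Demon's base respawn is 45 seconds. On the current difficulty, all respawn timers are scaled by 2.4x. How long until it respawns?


Respawn time = base * multiplier
= 45 * 2.4
= 108.0 seconds

108.0 seconds


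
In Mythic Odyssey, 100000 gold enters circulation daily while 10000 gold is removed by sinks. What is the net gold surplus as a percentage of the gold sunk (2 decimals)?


Net gold = 100000 - 10000 = 90000
Inflation rate = net / sunk * 100 = 90000 / 10000 * 100
= 9.0 * 100
= 900.00%

900.00%


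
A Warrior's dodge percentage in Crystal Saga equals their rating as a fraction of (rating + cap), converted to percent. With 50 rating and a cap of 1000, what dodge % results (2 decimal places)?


dodge% = 50 / (50 + 1000) * 100
= 50 / 1050 * 100
= 0.047619 * 100
= 4.76%

4.76%


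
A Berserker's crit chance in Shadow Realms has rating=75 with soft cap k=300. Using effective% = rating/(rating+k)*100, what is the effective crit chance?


effective% = rating / (rating + k) * 100
= 75 / (75 + 300) * 100
= 75 / 375 * 100
= 0.2 * 100
= 20.00%

20.00%


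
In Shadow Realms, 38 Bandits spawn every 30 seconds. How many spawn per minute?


Spawns per minute = count * (60 / interval)
= 38 * (60 / 30)
= 38 * 2.0
= 76.0

76.0 per minute


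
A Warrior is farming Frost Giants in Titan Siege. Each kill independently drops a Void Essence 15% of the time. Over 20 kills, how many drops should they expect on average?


Expected drops = kills * (drop_rate / 100)
= 20 * (15 / 100)
= 20 * 0.15
= 3.0

3.0 drops


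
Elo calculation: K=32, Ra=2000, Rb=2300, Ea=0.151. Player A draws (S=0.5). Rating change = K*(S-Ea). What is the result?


Elo update: delta = K * (S - Ea), where S = 0.5 (draws)
S - Ea = 0.5 - 0.151 = 0.349
Rating change = 32 * 0.349
= 11.17

11.17 rating points


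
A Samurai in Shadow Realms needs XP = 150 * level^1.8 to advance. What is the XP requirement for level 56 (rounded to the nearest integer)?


XP = 150 * level^1.8
Substitute level = 56:
XP = 150 * 56^1.8
= 150 * 1401.9691
= 210295

210295 XP


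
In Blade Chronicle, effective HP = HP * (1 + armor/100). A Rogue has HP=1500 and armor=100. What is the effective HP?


EHP = 1500 * (1 + 100/100)
= 1500 * (1 + 1.0)
= 1500 * 2.0
= 3000.0

3000.0 EHP


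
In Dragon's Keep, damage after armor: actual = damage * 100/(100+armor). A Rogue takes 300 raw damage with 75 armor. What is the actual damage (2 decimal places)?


actual = 300 * 100 / (100 + 75)
= 300 * 100 / 175
= 30000 / 175
= 171.43

171.43 damage


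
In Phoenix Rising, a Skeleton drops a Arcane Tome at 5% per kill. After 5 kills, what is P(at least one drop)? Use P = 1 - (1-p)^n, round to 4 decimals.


P(at least one) = 1 - P(none) = 1 - (1-p)^n
p = 5/100 = 0.05
1 - p = 0.95
(1 - p)^5 = 0.95^5 = 0.773781
P(at least one) = 1 - 0.773781 = 0.2262

0.2262


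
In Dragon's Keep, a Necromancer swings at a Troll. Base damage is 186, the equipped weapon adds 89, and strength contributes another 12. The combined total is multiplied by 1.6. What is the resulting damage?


Sum base + weapon + str = 186 + 89 + 12 = 287
Multiply by 1.6:
287 * 1.6 = 459.2

459.2 damage


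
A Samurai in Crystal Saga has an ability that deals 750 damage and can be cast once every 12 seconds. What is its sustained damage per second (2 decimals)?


DPS = damage / cooldown
= 750 / 12
= 62.50

62.50 DPS


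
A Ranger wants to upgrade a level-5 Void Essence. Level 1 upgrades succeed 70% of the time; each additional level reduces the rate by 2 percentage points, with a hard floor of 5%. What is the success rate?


raw_rate = 70 - 2 * (5 - 1)
= 70 - 2 * 4
= 70 - 8
= 62
Apply floor: max(62, 5) = 62%

62%


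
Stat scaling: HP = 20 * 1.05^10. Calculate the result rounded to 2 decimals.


value = base * growth^level
= 20 * 1.05^10
= 20 * 1.628895
= 32.58

32.58 HP


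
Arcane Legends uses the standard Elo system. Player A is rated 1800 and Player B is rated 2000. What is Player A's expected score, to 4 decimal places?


Elo expected score: Ea = 1/(1 + 10^((Rb-Ra)/400))
Rb - Ra = 2000 - 1800 = 200
(Rb-Ra)/400 = 200/400 = 0.5
10^0.5 = 3.162278
Ea = 1/(1 + 3.162278) = 1/4.162278 = 0.2403

0.2403


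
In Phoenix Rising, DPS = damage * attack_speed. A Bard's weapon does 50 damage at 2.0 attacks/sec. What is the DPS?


DPS = damage * attack_speed
= 50 * 2.0
= 100.0

100.0 DPS


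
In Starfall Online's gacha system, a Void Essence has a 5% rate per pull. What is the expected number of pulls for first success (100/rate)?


Expected pulls for a geometric distribution = 1/p = 100 / rate%
= 100 / 5
= 20.0

20.0 pulls


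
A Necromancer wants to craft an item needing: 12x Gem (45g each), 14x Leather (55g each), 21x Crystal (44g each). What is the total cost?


Cost breakdown:
  Gem: 12 * 45 = 540
  Leather: 14 * 55 = 770
  Crystal: 21 * 44 = 924
Total = 540 + 770 + 924 = 2234

2234 gold


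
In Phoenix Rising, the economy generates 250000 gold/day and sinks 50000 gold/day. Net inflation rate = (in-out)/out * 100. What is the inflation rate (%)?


Net gold = 250000 - 50000 = 200000
Inflation rate = net / sunk * 100 = 200000 / 50000 * 100
= 4.0 * 100
= 400.00%

400.00%


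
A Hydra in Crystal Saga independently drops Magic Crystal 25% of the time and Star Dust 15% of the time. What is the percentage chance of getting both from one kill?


For independent events, P(both) = P(A) * P(B)
= 25% * 15%
= 375 / 100 %
= 3.75%

3.75%


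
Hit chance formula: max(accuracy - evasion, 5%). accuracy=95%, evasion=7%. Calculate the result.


accuracy - evasion = 95 - 7 = 88
Apply floor: max(88, 5) = 88
Hit chance = 88%

88%


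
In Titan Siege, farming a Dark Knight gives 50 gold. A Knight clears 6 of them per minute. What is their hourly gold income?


Gold per minute = 50 * 6 = 300
Gold per hour = 300 * 60 = 18000

18000 gold/hour


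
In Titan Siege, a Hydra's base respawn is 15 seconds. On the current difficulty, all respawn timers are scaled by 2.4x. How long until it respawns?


Respawn time = base * multiplier
= 15 * 2.4
= 36.0 seconds

36.0 seconds


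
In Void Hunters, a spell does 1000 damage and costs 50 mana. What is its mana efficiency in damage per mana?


Efficiency = damage / mana
= 1000 / 50
= 20.00

20.00 dmg/mana


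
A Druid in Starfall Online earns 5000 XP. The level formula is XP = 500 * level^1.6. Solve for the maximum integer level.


XP = 500 * level^1.6, so level = (XP / 500)^(1/1.6)
= (5000 / 500)^(1/1.6)
= 10.0^0.625
= 4.217
Floor: level = 4

level 4


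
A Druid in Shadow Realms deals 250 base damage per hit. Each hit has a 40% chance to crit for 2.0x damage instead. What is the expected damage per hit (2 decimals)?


E[dmg] = base * (1 + crit_chance * (crit_mult - 1))
cc as decimal = 40/100 = 0.4
cm - 1 = 2.0 - 1 = 1.0
Bonus factor = 0.4 * 1.0 = 0.4
Total multiplier = 1 + 0.4 = 1.4
Expected damage = 250 * 1.4 = 350.00

350.00 damage


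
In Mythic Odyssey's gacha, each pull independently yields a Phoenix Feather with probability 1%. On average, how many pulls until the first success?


Expected pulls for a geometric distribution = 1/p = 100 / rate%
= 100 / 1
= 100.0

100.0 pulls


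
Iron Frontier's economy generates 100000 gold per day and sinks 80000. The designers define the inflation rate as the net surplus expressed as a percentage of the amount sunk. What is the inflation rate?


Net gold = 100000 - 80000 = 20000
Inflation rate = net / sunk * 100 = 20000 / 80000 * 100
= 0.25 * 100
= 25.00%

25.00%


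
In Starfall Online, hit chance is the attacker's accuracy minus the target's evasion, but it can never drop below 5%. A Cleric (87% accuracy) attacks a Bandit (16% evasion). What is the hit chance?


accuracy - evasion = 87 - 16 = 71
Apply floor: max(71, 5) = 71
Hit chance = 71%

71%


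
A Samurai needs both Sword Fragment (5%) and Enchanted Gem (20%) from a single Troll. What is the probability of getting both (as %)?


For independent events, P(both) = P(A) * P(B)
= 5% * 20%
= 100 / 100 %
= 1.0%

1.0%


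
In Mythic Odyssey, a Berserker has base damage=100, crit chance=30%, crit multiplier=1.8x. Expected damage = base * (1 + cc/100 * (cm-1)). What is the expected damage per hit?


E[dmg] = base * (1 + crit_chance * (crit_mult - 1))
cc as decimal = 30/100 = 0.3
cm - 1 = 1.8 - 1 = 0.8
Bonus factor = 0.3 * 0.8 = 0.24
Total multiplier = 1 + 0.24 = 1.24
Expected damage = 100 * 1.24 = 124.00

124.00 damage


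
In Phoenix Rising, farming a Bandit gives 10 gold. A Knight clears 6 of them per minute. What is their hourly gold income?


Gold per minute = 10 * 6 = 60
Gold per hour = 60 * 60 = 3600

3600 gold/hour


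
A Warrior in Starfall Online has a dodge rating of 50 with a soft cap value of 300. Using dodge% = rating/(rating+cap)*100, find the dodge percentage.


dodge% = 50 / (50 + 300) * 100
= 50 / 350 * 100
= 0.142857 * 100
= 14.29%

14.29%


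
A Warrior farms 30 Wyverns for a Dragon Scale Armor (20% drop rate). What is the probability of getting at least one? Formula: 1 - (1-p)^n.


P(at least one) = 1 - P(none) = 1 - (1-p)^n
p = 20/100 = 0.2
1 - p = 0.8
(1 - p)^30 = 0.8^30 = 0.001238
P(at least one) = 1 - 0.001238 = 0.9988

0.9988


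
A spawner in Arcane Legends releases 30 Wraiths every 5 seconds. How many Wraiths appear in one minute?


Spawns per minute = count * (60 / interval)
= 30 * (60 / 5)
= 30 * 12.0
= 360.0

360.0 per minute


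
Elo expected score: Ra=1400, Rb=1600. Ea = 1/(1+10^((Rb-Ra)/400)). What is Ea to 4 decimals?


Elo expected score: Ea = 1/(1 + 10^((Rb-Ra)/400))
Rb - Ra = 1600 - 1400 = 200
(Rb-Ra)/400 = 200/400 = 0.5
10^0.5 = 3.162278
Ea = 1/(1 + 3.162278) = 1/4.162278 = 0.2403

0.2403


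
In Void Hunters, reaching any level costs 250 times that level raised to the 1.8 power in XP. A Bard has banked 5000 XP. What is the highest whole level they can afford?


XP = 250 * level^1.8, so level = (XP / 250)^(1/1.8)
= (5000 / 250)^(1/1.8)
= 20.0^0.5556
= 5.282
Floor: level = 5

level 5


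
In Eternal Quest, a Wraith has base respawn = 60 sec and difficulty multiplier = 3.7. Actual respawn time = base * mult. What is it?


Respawn time = base * multiplier
= 60 * 3.7
= 222.0 seconds

222.0 seconds


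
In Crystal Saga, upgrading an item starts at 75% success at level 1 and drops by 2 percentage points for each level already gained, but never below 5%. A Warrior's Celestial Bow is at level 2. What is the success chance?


raw_rate = 75 - 2 * (2 - 1)
= 75 - 2 * 1
= 75 - 2
= 73
Apply floor: max(73, 5) = 73%

73%


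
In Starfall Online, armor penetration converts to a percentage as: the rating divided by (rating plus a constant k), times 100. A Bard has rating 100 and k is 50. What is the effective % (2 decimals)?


effective% = rating / (rating + k) * 100
= 100 / (100 + 50) * 100
= 100 / 150 * 100
= 0.666667 * 100
= 66.67%

66.67%


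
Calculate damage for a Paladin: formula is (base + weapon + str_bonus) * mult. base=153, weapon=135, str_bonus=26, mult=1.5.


Sum base + weapon + str = 153 + 135 + 26 = 314
Multiply by 1.5:
314 * 1.5 = 471.0

471.0 damage


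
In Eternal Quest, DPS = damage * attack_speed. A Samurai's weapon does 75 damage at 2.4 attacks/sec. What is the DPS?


DPS = damage * attack_speed
= 75 * 2.4
= 180.0

180.0 DPS


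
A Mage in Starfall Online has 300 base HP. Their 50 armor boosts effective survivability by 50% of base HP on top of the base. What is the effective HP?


EHP = 300 * (1 + 50/100)
= 300 * (1 + 0.5)
= 300 * 1.5
= 450.0

450.0 EHP


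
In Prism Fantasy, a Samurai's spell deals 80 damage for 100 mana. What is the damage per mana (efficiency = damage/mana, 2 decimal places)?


Efficiency = damage / mana
= 80 / 100
= 0.80

0.80 dmg/mana


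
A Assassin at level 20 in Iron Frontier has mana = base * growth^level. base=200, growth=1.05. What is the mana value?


value = base * growth^level
= 200 * 1.05^20
= 200 * 2.653298
= 530.66

530.66 mana


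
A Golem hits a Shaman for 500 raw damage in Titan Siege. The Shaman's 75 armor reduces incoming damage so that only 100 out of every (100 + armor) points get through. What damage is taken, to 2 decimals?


actual = 500 * 100 / (100 + 75)
= 500 * 100 / 175
= 50000 / 175
= 285.71

285.71 damage


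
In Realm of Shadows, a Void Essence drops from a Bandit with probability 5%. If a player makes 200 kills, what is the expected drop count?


Expected drops = kills * (drop_rate / 100)
= 200 * (5 / 100)
= 200 * 0.05
= 10.0

10.0 drops


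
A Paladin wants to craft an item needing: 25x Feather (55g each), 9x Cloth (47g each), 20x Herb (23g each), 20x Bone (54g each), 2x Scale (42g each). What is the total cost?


Cost breakdown:
  Feather: 25 * 55 = 1375
  Cloth: 9 * 47 = 423
  Herb: 20 * 23 = 460
  Bone: 20 * 54 = 1080
  Scale: 2 * 42 = 84
Total = 1375 + 423 + 460 + 1080 + 84 = 3422

3422 gold


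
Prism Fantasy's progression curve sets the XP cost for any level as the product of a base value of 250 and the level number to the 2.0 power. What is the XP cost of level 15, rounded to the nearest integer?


XP = 250 * level^2.0
Substitute level = 15:
XP = 250 * 15^2.0
= 250 * 225.0
= 56250

56250 XP


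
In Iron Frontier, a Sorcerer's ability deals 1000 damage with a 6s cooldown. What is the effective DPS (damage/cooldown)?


DPS = damage / cooldown
= 1000 / 6
= 166.67

166.67 DPS


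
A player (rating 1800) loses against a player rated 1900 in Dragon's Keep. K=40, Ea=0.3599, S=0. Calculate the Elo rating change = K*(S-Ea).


Elo update: delta = K * (S - Ea), where S = 0 (loses)
S - Ea = 0 - 0.3599 = -0.3599
Rating change = 40 * -0.3599
= -14.40

-14.40 rating points


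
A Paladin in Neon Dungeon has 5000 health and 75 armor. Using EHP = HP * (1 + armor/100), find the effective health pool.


EHP = 5000 * (1 + 75/100)
= 5000 * (1 + 0.75)
= 5000 * 1.75
= 8750.0

8750.0 EHP


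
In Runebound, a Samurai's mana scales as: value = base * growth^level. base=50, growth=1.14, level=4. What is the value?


value = base * growth^level
= 50 * 1.14^4
= 50 * 1.68896
= 84.45

84.45 mana


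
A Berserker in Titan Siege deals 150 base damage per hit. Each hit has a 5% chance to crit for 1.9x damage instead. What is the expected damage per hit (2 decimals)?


E[dmg] = base * (1 + crit_chance * (crit_mult - 1))
cc as decimal = 5/100 = 0.05
cm - 1 = 1.9 - 1 = 0.9
Bonus factor = 0.05 * 0.9 = 0.045
Total multiplier = 1 + 0.045 = 1.045
Expected damage = 150 * 1.045 = 156.75

156.75 damage


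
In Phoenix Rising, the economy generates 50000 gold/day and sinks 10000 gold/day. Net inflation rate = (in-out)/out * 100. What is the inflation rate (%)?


Net gold = 50000 - 10000 = 40000
Inflation rate = net / sunk * 100 = 40000 / 10000 * 100
= 4.0 * 100
= 400.00%

400.00%


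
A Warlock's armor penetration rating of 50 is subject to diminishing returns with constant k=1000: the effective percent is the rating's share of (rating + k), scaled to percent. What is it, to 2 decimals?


effective% = rating / (rating + k) * 100
= 50 / (50 + 1000) * 100
= 50 / 1050 * 100
= 0.047619 * 100
= 4.76%

4.76%


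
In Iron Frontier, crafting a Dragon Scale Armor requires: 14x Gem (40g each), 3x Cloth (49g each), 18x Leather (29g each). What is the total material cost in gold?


Cost breakdown:
  Gem: 14 * 40 = 560
  Cloth: 3 * 49 = 147
  Leather: 18 * 29 = 522
Total = 560 + 147 + 522 = 1229

1229 gold


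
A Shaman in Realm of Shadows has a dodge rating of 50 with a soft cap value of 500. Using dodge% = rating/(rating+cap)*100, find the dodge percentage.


dodge% = 50 / (50 + 500) * 100
= 50 / 550 * 100
= 0.090909 * 100
= 9.09%

9.09%


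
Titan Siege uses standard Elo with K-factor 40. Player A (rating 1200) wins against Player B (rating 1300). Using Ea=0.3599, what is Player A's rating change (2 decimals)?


Elo update: delta = K * (S - Ea), where S = 1 (wins)
S - Ea = 1 - 0.3599 = 0.6401
Rating change = 40 * 0.6401
= 25.60

25.60 rating points


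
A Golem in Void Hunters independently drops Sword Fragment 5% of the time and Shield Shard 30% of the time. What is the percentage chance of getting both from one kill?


For independent events, P(both) = P(A) * P(B)
= 5% * 30%
= 150 / 100 %
= 1.5%

1.5%


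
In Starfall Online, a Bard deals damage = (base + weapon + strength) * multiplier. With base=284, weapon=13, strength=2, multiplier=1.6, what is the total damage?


Sum base + weapon + str = 284 + 13 + 2 = 299
Multiply by 1.6:
299 * 1.6 = 478.4

478.4 damage


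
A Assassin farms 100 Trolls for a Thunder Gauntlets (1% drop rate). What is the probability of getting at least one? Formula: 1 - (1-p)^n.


P(at least one) = 1 - P(none) = 1 - (1-p)^n
p = 1/100 = 0.01
1 - p = 0.99
(1 - p)^100 = 0.99^100 = 0.366032
P(at least one) = 1 - 0.366032 = 0.6340

0.6340


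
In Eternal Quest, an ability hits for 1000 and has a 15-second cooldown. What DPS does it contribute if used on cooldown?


DPS = damage / cooldown
= 1000 / 15
= 66.67

66.67 DPS


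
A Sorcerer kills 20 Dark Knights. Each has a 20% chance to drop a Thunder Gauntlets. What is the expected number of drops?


Expected drops = kills * (drop_rate / 100)
= 20 * (20 / 100)
= 20 * 0.2
= 4.0

4.0 drops


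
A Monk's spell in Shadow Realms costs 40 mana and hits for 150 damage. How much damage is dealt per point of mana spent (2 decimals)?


Efficiency = damage / mana
= 150 / 40
= 3.75

3.75 dmg/mana


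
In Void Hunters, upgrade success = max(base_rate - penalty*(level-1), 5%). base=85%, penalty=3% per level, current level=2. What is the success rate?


raw_rate = 85 - 3 * (2 - 1)
= 85 - 3 * 1
= 85 - 3
= 82
Apply floor: max(82, 5) = 82%

82%


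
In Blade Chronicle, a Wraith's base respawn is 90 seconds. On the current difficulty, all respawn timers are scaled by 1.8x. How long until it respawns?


Respawn time = base * multiplier
= 90 * 1.8
= 162.0 seconds

162.0 seconds


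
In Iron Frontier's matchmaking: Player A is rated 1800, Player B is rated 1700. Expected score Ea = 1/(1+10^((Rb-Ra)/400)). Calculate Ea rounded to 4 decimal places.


Elo expected score: Ea = 1/(1 + 10^((Rb-Ra)/400))
Rb - Ra = 1700 - 1800 = -100
(Rb-Ra)/400 = -100/400 = -0.25
10^-0.25 = 0.562341
Ea = 1/(1 + 0.562341) = 1/1.562341 = 0.6401

0.6401


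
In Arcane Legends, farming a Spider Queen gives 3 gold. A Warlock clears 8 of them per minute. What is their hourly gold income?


Gold per minute = 3 * 8 = 24
Gold per hour = 24 * 60 = 1440

1440 gold/hour


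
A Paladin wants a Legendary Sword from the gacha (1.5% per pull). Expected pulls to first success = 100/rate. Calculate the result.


Expected pulls for a geometric distribution = 1/p = 100 / rate%
= 100 / 1.5
= 66.67

66.67 pulls


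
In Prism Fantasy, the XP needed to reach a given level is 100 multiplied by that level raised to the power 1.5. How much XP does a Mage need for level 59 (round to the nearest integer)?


XP = 100 * level^1.5
Substitute level = 59:
XP = 100 * 59^1.5
= 100 * 453.1876
= 45319

45319 XP


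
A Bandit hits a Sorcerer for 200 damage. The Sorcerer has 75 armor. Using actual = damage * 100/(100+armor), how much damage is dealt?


actual = 200 * 100 / (100 + 75)
= 200 * 100 / 175
= 20000 / 175
= 114.29

114.29 damage


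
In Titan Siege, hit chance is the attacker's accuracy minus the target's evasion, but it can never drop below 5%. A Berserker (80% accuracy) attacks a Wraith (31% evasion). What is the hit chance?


accuracy - evasion = 80 - 31 = 49
Apply floor: max(49, 5) = 49
Hit chance = 49%

49%


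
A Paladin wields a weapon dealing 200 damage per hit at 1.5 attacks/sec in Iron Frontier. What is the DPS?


DPS = damage * attack_speed
= 200 * 1.5
= 300.0

300.0 DPS


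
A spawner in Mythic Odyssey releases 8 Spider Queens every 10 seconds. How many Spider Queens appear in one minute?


Spawns per minute = count * (60 / interval)
= 8 * (60 / 10)
= 8 * 6.0
= 48.0

48.0 per minute


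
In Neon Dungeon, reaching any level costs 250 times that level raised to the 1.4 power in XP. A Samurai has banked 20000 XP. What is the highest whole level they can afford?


XP = 250 * level^1.4, so level = (XP / 250)^(1/1.4)
= (20000 / 250)^(1/1.4)
= 80.0^0.7143
= 22.8744
Floor: level = 22

level 22


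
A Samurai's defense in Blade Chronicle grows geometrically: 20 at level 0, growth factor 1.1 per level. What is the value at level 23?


value = base * growth^level
= 20 * 1.1^23
= 20 * 8.954302
= 179.09

179.09 defense


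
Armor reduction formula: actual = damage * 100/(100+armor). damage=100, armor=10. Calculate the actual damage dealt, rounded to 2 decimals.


actual = 100 * 100 / (100 + 10)
= 100 * 100 / 110
= 10000 / 110
= 90.91

90.91 damage
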